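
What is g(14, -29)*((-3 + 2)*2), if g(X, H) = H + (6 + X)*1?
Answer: 18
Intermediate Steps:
g(X, H) = 6 + H + X (g(X, H) = H + (6 + X) = 6 + H + X)
g(14, -29)*((-3 + 2)*2) = (6 - 29 + 14)*((-3 + 2)*2) = -(-9)*2 = -9*(-2) = 18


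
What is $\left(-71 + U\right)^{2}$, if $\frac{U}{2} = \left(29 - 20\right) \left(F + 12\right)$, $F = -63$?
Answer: $978121$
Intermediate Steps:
$U = -918$ ($U = 2 \left(29 - 20\right) \left(-63 + 12\right) = 2 \cdot 9 \left(-51\right) = 2 \left(-459\right) = -918$)
$\left(-71 + U\right)^{2} = \left(-71 - 918\right)^{2} = \left(-989\right)^{2} = 978121$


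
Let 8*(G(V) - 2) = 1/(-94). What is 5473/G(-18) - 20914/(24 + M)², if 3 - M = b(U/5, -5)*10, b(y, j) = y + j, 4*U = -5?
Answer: 1283002168/469103 ≈ 2735.0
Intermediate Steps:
U = -5/4 (U = (¼)*(-5) = -5/4 ≈ -1.2500)
G(V) = 1503/752 (G(V) = 2 + (⅛)/(-94) = 2 + (⅛)*(-1/94) = 2 - 1/752 = 1503/752)
b(y, j) = j + y
M = 111/2 (M = 3 - (-5 - 5/4/5)*10 = 3 - (-5 - 5/4*⅕)*10 = 3 - (-5 - ¼)*10 = 3 - (-21)*10/4 = 3 - 1*(-105/2) = 3 + 105/2 = 111/2 ≈ 55.500)
5473/G(-18) - 20914/(24 + M)² = 5473/(1503/752) - 20914/(24 + 111/2)² = 5473*(752/1503) - 20914/((159/2)²) = 4115696/1503 - 20914/25281/4 = 4115696/1503 - 20914*4/25281 = 4115696/1503 - 83656/25281 = 1283002168/469103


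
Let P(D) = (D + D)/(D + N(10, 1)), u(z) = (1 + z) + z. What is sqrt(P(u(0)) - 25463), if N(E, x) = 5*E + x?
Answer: I*sqrt(17212962)/26 ≈ 159.57*I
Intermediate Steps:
N(E, x) = x + 5*E
u(z) = 1 + 2*z
P(D) = 2*D/(51 + D) (P(D) = (D + D)/(D + (1 + 5*10)) = (2*D)/(D + (1 + 50)) = (2*D)/(D + 51) = (2*D)/(51 + D) = 2*D/(51 + D))
sqrt(P(u(0)) - 25463) = sqrt(2*(1 + 2*0)/(51 + (1 + 2*0)) - 25463) = sqrt(2*(1 + 0)/(51 + (1 + 0)) - 25463) = sqrt(2*1/(51 + 1) - 25463) = sqrt(2*1/52 - 25463) = sqrt(2*1*(1/52) - 25463) = sqrt(1/26 - 25463) = sqrt(-662037/26) = I*sqrt(17212962)/26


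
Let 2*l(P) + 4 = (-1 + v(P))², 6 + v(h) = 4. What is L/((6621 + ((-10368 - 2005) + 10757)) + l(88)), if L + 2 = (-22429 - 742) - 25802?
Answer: -19590/2003 ≈ -9.7803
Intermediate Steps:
v(h) = -2 (v(h) = -6 + 4 = -2)
L = -48975 (L = -2 + ((-22429 - 742) - 25802) = -2 + (-23171 - 25802) = -2 - 48973 = -48975)
l(P) = 5/2 (l(P) = -2 + (-1 - 2)²/2 = -2 + (½)*(-3)² = -2 + (½)*9 = -2 + 9/2 = 5/2)
L/((6621 + ((-10368 - 2005) + 10757)) + l(88)) = -48975/((6621 + ((-10368 - 2005) + 10757)) + 5/2) = -48975/((6621 + (-12373 + 10757)) + 5/2) = -48975/((6621 - 1616) + 5/2) = -48975/(5005 + 5/2) = -48975/10015/2 = -48975*2/10015 = -19590/2003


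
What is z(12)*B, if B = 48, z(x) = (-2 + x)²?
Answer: 4800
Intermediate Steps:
z(12)*B = (-2 + 12)²*48 = 10²*48 = 100*48 = 4800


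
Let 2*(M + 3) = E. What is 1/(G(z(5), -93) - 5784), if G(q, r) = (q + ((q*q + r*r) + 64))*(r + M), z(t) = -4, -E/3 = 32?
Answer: -1/1262184 ≈ -7.9228e-7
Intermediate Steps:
E = -96 (E = -3*32 = -96)
M = -51 (M = -3 + (½)*(-96) = -3 - 48 = -51)
G(q, r) = (-51 + r)*(64 + q + q² + r²) (G(q, r) = (q + ((q*q + r*r) + 64))*(r - 51) = (q + ((q² + r²) + 64))*(-51 + r) = (q + (64 + q² + r²))*(-51 + r) = (64 + q + q² + r²)*(-51 + r) = (-51 + r)*(64 + q + q² + r²))
1/(G(z(5), -93) - 5784) = 1/((-3264 + (-93)³ - 51*(-4) - 51*(-4)² - 51*(-93)² + 64*(-93) - 4*(-93) - 93*(-4)²) - 5784) = 1/((-3264 - 804357 + 204 - 51*16 - 51*8649 - 5952 + 372 - 93*16) - 5784) = 1/((-3264 - 804357 + 204 - 816 - 441099 - 5952 + 372 - 1488) - 5784) = 1/(-1256400 - 5784) = 1/(-1262184) = -1/1262184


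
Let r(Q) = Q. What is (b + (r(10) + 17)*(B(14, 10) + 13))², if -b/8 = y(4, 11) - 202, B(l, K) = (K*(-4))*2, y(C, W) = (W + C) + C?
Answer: 119025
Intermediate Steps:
y(C, W) = W + 2*C (y(C, W) = (C + W) + C = W + 2*C)
B(l, K) = -8*K (B(l, K) = -4*K*2 = -8*K)
b = 1464 (b = -8*((11 + 2*4) - 202) = -8*((11 + 8) - 202) = -8*(19 - 202) = -8*(-183) = 1464)
(b + (r(10) + 17)*(B(14, 10) + 13))² = (1464 + (10 + 17)*(-8*10 + 13))² = (1464 + 27*(-80 + 13))² = (1464 + 27*(-67))² = (1464 - 1809)² = (-345)² = 119025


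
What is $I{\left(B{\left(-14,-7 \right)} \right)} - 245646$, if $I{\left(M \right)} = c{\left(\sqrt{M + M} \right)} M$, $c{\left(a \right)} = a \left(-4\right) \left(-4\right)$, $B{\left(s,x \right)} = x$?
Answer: $-245646 - 112 i \sqrt{14} \approx -2.4565 \cdot 10^{5} - 419.07 i$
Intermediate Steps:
$c{\left(a \right)} = 16 a$ ($c{\left(a \right)} = - 4 a \left(-4\right) = 16 a$)
$I{\left(M \right)} = 16 \sqrt{2} M^{\frac{3}{2}}$ ($I{\left(M \right)} = 16 \sqrt{M + M} M = 16 \sqrt{2 M} M = 16 \sqrt{2} \sqrt{M} M = 16 \sqrt{2} M^{\frac{3}{2}}$)
$I{\left(B{\left(-14,-7 \right)} \right)} - 245646 = 16 \sqrt{2} \left(-7\right)^{\frac{3}{2}} - 245646 = 16 \sqrt{2} \left(- 7 i \sqrt{7}\right) - 245646 = - 112 i \sqrt{14} - 245646 = -245646 - 112 i \sqrt{14}$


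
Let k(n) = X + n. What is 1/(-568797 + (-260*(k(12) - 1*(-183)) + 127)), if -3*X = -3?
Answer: -1/619630 ≈ -1.6139e-6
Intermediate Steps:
X = 1 (X = -⅓*(-3) = 1)
k(n) = 1 + n
1/(-568797 + (-260*(k(12) - 1*(-183)) + 127)) = 1/(-568797 + (-260*((1 + 12) - 1*(-183)) + 127)) = 1/(-568797 + (-260*(13 + 183) + 127)) = 1/(-568797 + (-260*196 + 127)) = 1/(-568797 + (-50960 + 127)) = 1/(-568797 - 50833) = 1/(-619630) = -1/619630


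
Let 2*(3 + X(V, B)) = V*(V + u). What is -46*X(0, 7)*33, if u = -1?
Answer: 4554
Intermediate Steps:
X(V, B) = -3 + V*(-1 + V)/2 (X(V, B) = -3 + (V*(V - 1))/2 = -3 + (V*(-1 + V))/2 = -3 + V*(-1 + V)/2)
-46*X(0, 7)*33 = -46*(-3 + (½)*0² - ½*0)*33 = -46*(-3 + (½)*0 + 0)*33 = -46*(-3 + 0 + 0)*33 = -46*(-3)*33 = 138*33 = 4554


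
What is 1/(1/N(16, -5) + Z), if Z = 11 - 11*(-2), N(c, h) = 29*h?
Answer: 145/4784 ≈ 0.030309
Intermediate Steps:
Z = 33 (Z = 11 + 22 = 33)
1/(1/N(16, -5) + Z) = 1/(1/(29*(-5)) + 33) = 1/(1/(-145) + 33) = 1/(-1/145 + 33) = 1/(4784/145) = 145/4784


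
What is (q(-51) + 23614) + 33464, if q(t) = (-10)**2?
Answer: 57178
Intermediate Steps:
q(t) = 100
(q(-51) + 23614) + 33464 = (100 + 23614) + 33464 = 23714 + 33464 = 57178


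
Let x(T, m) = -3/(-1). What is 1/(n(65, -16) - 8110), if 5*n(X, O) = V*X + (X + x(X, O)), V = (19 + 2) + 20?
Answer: -5/37817 ≈ -0.00013222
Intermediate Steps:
x(T, m) = 3 (x(T, m) = -3*(-1) = 3)
V = 41 (V = 21 + 20 = 41)
n(X, O) = ⅗ + 42*X/5 (n(X, O) = (41*X + (X + 3))/5 = (41*X + (3 + X))/5 = (3 + 42*X)/5 = ⅗ + 42*X/5)
1/(n(65, -16) - 8110) = 1/((⅗ + (42/5)*65) - 8110) = 1/((⅗ + 546) - 8110) = 1/(2733/5 - 8110) = 1/(-37817/5) = -5/37817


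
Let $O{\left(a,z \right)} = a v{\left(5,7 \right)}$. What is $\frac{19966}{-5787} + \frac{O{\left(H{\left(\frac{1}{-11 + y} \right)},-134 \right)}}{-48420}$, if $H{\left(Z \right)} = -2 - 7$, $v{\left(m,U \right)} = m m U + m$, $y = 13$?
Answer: $- \frac{5318771}{1556703} \approx -3.4167$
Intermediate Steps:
$v{\left(m,U \right)} = m + U m^{2}$ ($v{\left(m,U \right)} = m^{2} U + m = U m^{2} + m = m + U m^{2}$)
$H{\left(Z \right)} = -9$ ($H{\left(Z \right)} = -2 - 7 = -9$)
$O{\left(a,z \right)} = 180 a$ ($O{\left(a,z \right)} = a 5 \left(1 + 7 \cdot 5\right) = a 5 \left(1 + 35\right) = a 5 \cdot 36 = a 180 = 180 a$)
$\frac{19966}{-5787} + \frac{O{\left(H{\left(\frac{1}{-11 + y} \right)},-134 \right)}}{-48420} = \frac{19966}{-5787} + \frac{180 \left(-9\right)}{-48420} = 19966 \left(- \frac{1}{5787}\right) - - \frac{9}{269} = - \frac{19966}{5787} + \frac{9}{269} = - \frac{5318771}{1556703}$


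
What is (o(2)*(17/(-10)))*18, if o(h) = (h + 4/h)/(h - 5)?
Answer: 204/5 ≈ 40.800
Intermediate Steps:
o(h) = (h + 4/h)/(-5 + h)
(o(2)*(17/(-10)))*18 = (((4 + 2**2)/(2*(-5 + 2)))*(17/(-10)))*18 = (((1/2)*(4 + 4)/(-3))*(17*(-1/10)))*18 = (((1/2)*(-1/3)*8)*(-17/10))*18 = -4/3*(-17/10)*18 = (34/15)*18 = 204/5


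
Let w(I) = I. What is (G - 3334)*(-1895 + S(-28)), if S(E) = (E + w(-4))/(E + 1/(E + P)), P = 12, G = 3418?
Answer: -71428812/449 ≈ -1.5908e+5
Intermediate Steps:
S(E) = (-4 + E)/(E + 1/(12 + E)) (S(E) = (E - 4)/(E + 1/(E + 12)) = (-4 + E)/(E + 1/(12 + E)))
(G - 3334)*(-1895 + S(-28)) = (3418 - 3334)*(-1895 + (-48 + (-28)² + 8*(-28))/(1 + (-28)² + 12*(-28))) = 84*(-1895 + (-48 + 784 - 224)/(1 + 784 - 336)) = 84*(-1895 + 512/449) = 84*(-850343/449) = -71428812/449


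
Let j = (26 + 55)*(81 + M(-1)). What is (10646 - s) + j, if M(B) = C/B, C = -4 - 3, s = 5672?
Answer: 12102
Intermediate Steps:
C = -7
M(B) = -7/B
j = 7128 (j = (26 + 55)*(81 - 7/(-1)) = 81*(81 - 7*(-1)) = 81*(81 + 7) = 81*88 = 7128)
(10646 - s) + j = (10646 - 1*5672) + 7128 = (10646 - 5672) + 7128 = 4974 + 7128 = 12102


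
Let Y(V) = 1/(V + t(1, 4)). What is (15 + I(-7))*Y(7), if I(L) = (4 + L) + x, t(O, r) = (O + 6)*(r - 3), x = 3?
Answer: 15/14 ≈ 1.0714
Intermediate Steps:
t(O, r) = (-3 + r)*(6 + O) (t(O, r) = (6 + O)*(-3 + r) = (-3 + r)*(6 + O))
Y(V) = 1/(7 + V) (Y(V) = 1/(V + (-18 - 3*1 + 6*4 + 1*4)) = 1/(V + (-18 - 3 + 24 + 4)) = 1/(V + 7) = 1/(7 + V))
I(L) = 7 + L (I(L) = (4 + L) + 3 = 7 + L)
(15 + I(-7))*Y(7) = (15 + (7 - 7))/(7 + 7) = (15 + 0)/14 = 15*(1/14) = 15/14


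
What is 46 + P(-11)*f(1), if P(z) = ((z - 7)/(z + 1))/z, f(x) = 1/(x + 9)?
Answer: 25291/550 ≈ 45.984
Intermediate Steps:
f(x) = 1/(9 + x)
P(z) = (-7 + z)/(z*(1 + z)) (P(z) = ((-7 + z)/(1 + z))/z = (-7 + z)/(z*(1 + z)))
46 + P(-11)*f(1) = 46 + ((-7 - 11)/((-11)*(1 - 11)))/(9 + 1) = 46 - 1/11*(-18)/(-10)/10 = 46 - 1/11*(-⅒)*(-18)*(⅒) = 46 - 9/55*⅒ = 46 - 9/550 = 25291/550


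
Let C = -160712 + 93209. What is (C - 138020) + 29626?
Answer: -175897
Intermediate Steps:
C = -67503
(C - 138020) + 29626 = (-67503 - 138020) + 29626 = -205523 + 29626 = -175897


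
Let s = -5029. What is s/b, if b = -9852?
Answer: 5029/9852 ≈ 0.51046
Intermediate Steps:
s/b = -5029/(-9852) = -5029*(-1/9852) = 5029/9852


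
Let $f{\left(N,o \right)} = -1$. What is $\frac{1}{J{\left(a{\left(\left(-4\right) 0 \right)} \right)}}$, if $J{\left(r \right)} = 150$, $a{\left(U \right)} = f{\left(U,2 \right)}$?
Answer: $\frac{1}{150} \approx 0.0066667$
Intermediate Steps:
$a{\left(U \right)} = -1$
$\frac{1}{J{\left(a{\left(\left(-4\right) 0 \right)} \right)}} = \frac{1}{150}$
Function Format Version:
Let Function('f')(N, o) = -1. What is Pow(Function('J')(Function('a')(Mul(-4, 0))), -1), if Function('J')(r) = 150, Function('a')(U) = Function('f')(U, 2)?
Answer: Rational(1, 150) ≈ 0.0066667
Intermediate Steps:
Function('a')(U) = -1
Pow(Function('J')(Function('a')(Mul(-4, 0))), -1) = Pow(150, -1) = Rational(1, 150)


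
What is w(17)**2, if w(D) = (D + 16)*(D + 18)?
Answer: 1334025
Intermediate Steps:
w(D) = (16 + D)*(18 + D)
w(17)**2 = (288 + 17**2 + 34*17)**2 = (288 + 289 + 578)**2 = 1155**2 = 1334025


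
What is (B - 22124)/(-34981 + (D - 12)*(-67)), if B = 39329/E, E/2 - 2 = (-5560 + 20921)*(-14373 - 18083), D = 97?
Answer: 22060133095601/40558577662128 ≈ 0.54391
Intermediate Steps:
E = -997113228 (E = 4 + 2*((-5560 + 20921)*(-14373 - 18083)) = 4 + 2*(15361*(-32456)) = 4 + 2*(-498556616) = 4 - 997113232 = -997113228)
B = -39329/997113228 (B = 39329/(-997113228) = 39329*(-1/997113228) = -39329/997113228 ≈ -3.9443e-5)
(B - 22124)/(-34981 + (D - 12)*(-67)) = (-39329/997113228 - 22124)/(-34981 + (97 - 12)*(-67)) = -22060133095601/(997113228*(-34981 + 85*(-67))) = -22060133095601/(997113228*(-34981 - 5695)) = -22060133095601/997113228/(-40676) = -22060133095601/997113228*(-1/40676) = 22060133095601/40558577662128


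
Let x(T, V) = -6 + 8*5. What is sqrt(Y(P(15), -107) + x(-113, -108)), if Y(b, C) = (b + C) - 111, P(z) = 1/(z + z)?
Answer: I*sqrt(165570)/30 ≈ 13.563*I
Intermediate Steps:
P(z) = 1/(2*z)
Y(b, C) = -111 + C + b (Y(b, C) = (C + b) - 111 = -111 + C + b)
x(T, V) = 34 (x(T, V) = -6 + 40 = 34)
sqrt(Y(P(15), -107) + x(-113, -108)) = sqrt((-111 - 107 + (1/2)/15) + 34) = sqrt((-111 - 107 + (1/2)*(1/15)) + 34) = sqrt((-111 - 107 + 1/30) + 34) = sqrt(-6539/30 + 34) = sqrt(-5519/30) = I*sqrt(165570)/30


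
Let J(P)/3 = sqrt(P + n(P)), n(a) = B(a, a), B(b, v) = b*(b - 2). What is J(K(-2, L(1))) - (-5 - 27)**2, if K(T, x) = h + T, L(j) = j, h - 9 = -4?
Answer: -1024 + 3*sqrt(6) ≈ -1016.7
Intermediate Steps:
h = 5 (h = 9 - 4 = 5)
B(b, v) = b*(-2 + b)
n(a) = a*(-2 + a)
K(T, x) = 5 + T
J(P) = 3*sqrt(P + P*(-2 + P))
J(K(-2, L(1))) - (-5 - 27)**2 = 3*sqrt((5 - 2)*(-1 + (5 - 2))) - (-5 - 27)**2 = 3*sqrt(3*(-1 + 3)) - 1*(-32)**2 = 3*sqrt(3*2) - 1*1024 = 3*sqrt(6) - 1024 = -1024 + 3*sqrt(6)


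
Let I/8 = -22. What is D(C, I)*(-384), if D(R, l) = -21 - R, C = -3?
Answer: 6912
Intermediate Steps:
I = -176 (I = 8*(-22) = -176)
D(C, I)*(-384) = (-21 - 1*(-3))*(-384) = (-21 + 3)*(-384) = -18*(-384) = 6912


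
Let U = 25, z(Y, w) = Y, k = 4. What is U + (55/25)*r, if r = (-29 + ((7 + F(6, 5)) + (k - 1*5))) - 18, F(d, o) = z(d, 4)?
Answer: -52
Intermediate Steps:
F(d, o) = d
r = -35 (r = (-29 + ((7 + 6) + (4 - 1*5))) - 18 = (-29 + (13 + (4 - 5))) - 18 = (-29 + (13 - 1)) - 18 = (-29 + 12) - 18 = -17 - 18 = -35)
U + (55/25)*r = 25 + (55/25)*(-35) = 25 + (55*(1/25))*(-35) = 25 + (11/5)*(-35) = 25 - 77 = -52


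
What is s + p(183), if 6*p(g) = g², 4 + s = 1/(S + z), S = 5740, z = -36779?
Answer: 346240043/62078 ≈ 5577.5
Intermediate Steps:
s = -124157/31039 (s = -4 + 1/(5740 - 36779) = -4 + 1/(-31039) = -4 - 1/31039 = -124157/31039 ≈ -4.0000)
p(g) = g²/6
s + p(183) = -124157/31039 + (⅙)*183² = -124157/31039 + (⅙)*33489 = -124157/31039 + 11163/2 = 346240043/62078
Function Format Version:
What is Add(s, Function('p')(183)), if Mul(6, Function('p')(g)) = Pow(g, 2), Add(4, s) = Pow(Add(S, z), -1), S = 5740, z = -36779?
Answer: Rational(346240043, 62078) ≈ 5577.5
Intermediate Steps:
s = Rational(-124157, 31039) (s = Add(-4, Pow(Add(5740, -36779), -1)) = Add(-4, Pow(-31039, -1)) = Add(-4, Rational(-1, 31039)) = Rational(-124157, 31039) ≈ -4.0000)
Function('p')(g) = Mul(Rational(1, 6), Pow(g, 2))
Add(s, Function('p')(183)) = Add(Rational(-124157, 31039), Mul(Rational(1, 6), Pow(183, 2))) = Add(Rational(-124157, 31039), Mul(Rational(1, 6), 33489)) = Add(Rational(-124157, 31039), Rational(11163, 2)) = Rational(346240043, 62078)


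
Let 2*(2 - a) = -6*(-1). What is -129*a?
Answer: 129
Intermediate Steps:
a = -1 (a = 2 - (-3)*(-1) = 2 - ½*6 = 2 - 3 = -1)
-129*a = -129*(-1) = 129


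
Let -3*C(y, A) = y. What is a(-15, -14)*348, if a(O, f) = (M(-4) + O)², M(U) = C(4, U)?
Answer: 278516/3 ≈ 92839.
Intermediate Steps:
C(y, A) = -y/3
M(U) = -4/3 (M(U) = -⅓*4 = -4/3)
a(O, f) = (-4/3 + O)²
a(-15, -14)*348 = ((-4 + 3*(-15))²/9)*348 = ((-4 - 45)²/9)*348 = ((⅑)*(-49)²)*348 = ((⅑)*2401)*348 = (2401/9)*348 = 278516/3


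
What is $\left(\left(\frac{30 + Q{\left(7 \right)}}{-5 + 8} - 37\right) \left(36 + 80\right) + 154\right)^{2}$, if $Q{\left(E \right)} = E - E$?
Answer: $8868484$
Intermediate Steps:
$Q{\left(E \right)} = 0$
$\left(\left(\frac{30 + Q{\left(7 \right)}}{-5 + 8} - 37\right) \left(36 + 80\right) + 154\right)^{2} = \left(\left(\frac{30 + 0}{-5 + 8} - 37\right) \left(36 + 80\right) + 154\right)^{2} = \left(\left(\frac{30}{3} - 37\right) 116 + 154\right)^{2} = \left(\left(30 \cdot \frac{1}{3} - 37\right) 116 + 154\right)^{2} = \left(\left(10 - 37\right) 116 + 154\right)^{2} = \left(\left(-27\right) 116 + 154\right)^{2} = \left(-3132 + 154\right)^{2} = \left(-2978\right)^{2} = 8868484$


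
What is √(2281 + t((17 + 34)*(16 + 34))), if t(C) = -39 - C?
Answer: 2*I*√77 ≈ 17.55*I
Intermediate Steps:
√(2281 + t((17 + 34)*(16 + 34))) = √(2281 + (-39 - (17 + 34)*(16 + 34))) = √(2281 + (-39 - 51*50)) = √(2281 + (-39 - 1*2550)) = √(2281 + (-39 - 2550)) = √(2281 - 2589) = √(-308) = 2*I*√77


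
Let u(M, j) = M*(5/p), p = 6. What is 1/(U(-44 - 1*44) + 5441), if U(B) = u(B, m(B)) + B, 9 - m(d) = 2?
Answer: 3/15839 ≈ 0.00018941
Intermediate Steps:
m(d) = 7 (m(d) = 9 - 1*2 = 9 - 2 = 7)
u(M, j) = 5*M/6 (u(M, j) = M*(5/6) = M*(5*(⅙)) = M*(⅚) = 5*M/6)
U(B) = 11*B/6 (U(B) = 5*B/6 + B = 11*B/6)
1/(U(-44 - 1*44) + 5441) = 1/(11*(-44 - 1*44)/6 + 5441) = 1/(11*(-44 - 44)/6 + 5441) = 1/((11/6)*(-88) + 5441) = 1/(-484/3 + 5441) = 1/(15839/3) = 3/15839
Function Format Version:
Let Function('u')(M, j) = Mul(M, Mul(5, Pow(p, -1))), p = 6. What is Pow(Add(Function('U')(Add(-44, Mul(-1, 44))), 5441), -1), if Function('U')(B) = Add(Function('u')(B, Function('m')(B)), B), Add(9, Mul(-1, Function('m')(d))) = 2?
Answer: Rational(3, 15839) ≈ 0.00018941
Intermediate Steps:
Function('m')(d) = 7 (Function('m')(d) = Add(9, Mul(-1, 2)) = Add(9, -2) = 7)
Function('u')(M, j) = Mul(Rational(5, 6), M) (Function('u')(M, j) = Mul(M, Mul(5, Pow(6, -1))) = Mul(M, Mul(5, Rational(1, 6))) = Mul(M, Rational(5, 6)) = Mul(Rational(5, 6), M))
Function('U')(B) = Mul(Rational(11, 6), B) (Function('U')(B) = Add(Mul(Rational(5, 6), B), B) = Mul(Rational(11, 6), B))
Pow(Add(Function('U')(Add(-44, Mul(-1, 44))), 5441), -1) = Pow(Add(Mul(Rational(11, 6), Add(-44, Mul(-1, 44))), 5441), -1) = Pow(Add(Mul(Rational(11, 6), Add(-44, -44)), 5441), -1) = Pow(Add(Mul(Rational(11, 6), -88), 5441), -1) = Pow(Add(Rational(-484, 3), 5441), -1) = Pow(Rational(15839, 3), -1) = Rational(3, 15839)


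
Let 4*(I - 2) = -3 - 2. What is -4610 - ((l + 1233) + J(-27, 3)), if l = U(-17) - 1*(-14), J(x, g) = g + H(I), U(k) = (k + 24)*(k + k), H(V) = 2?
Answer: -5624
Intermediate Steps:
I = ¾ (I = 2 + (-3 - 2)/4 = 2 + (¼)*(-5) = 2 - 5/4 = ¾ ≈ 0.75000)
U(k) = 2*k*(24 + k) (U(k) = (24 + k)*(2*k) = 2*k*(24 + k))
J(x, g) = 2 + g (J(x, g) = g + 2 = 2 + g)
l = -224 (l = 2*(-17)*(24 - 17) - 1*(-14) = 2*(-17)*7 + 14 = -238 + 14 = -224)
-4610 - ((l + 1233) + J(-27, 3)) = -4610 - ((-224 + 1233) + (2 + 3)) = -4610 - (1009 + 5) = -4610 - 1*1014 = -4610 - 1014 = -5624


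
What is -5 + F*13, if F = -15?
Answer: -200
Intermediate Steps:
-5 + F*13 = -5 - 15*13 = -5 - 195 = -200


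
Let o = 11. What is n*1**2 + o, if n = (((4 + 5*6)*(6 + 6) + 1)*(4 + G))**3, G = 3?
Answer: 23467349658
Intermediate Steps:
n = 23467349647 (n = (((4 + 5*6)*(6 + 6) + 1)*(4 + 3))**3 = (((4 + 30)*12 + 1)*7)**3 = ((34*12 + 1)*7)**3 = ((408 + 1)*7)**3 = (409*7)**3 = 2863**3 = 23467349647)
n*1**2 + o = 23467349647*1**2 + 11 = 23467349647*1 + 11 = 23467349647 + 11 = 23467349658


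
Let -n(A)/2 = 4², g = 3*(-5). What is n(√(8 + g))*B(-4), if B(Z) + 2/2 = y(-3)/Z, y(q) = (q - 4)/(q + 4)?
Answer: -24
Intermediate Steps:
y(q) = (-4 + q)/(4 + q)
g = -15
B(Z) = -1 - 7/Z (B(Z) = -1 + ((-4 - 3)/(4 - 3))/Z = -1 + (-7/1)/Z = -1 + (1*(-7))/Z = -1 - 7/Z)
n(A) = -32 (n(A) = -2*4² = -2*16 = -32)
n(√(8 + g))*B(-4) = -32*(-7 - 1*(-4))/(-4) = -(-8)*(-7 + 4) = -(-8)*(-3) = -32*¾ = -24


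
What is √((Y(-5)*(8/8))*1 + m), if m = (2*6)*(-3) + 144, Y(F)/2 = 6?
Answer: 2*√30 ≈ 10.954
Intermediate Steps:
Y(F) = 12 (Y(F) = 2*6 = 12)
m = 108 (m = 12*(-3) + 144 = -36 + 144 = 108)
√((Y(-5)*(8/8))*1 + m) = √((12*(8/8))*1 + 108) = √((12*(8*(⅛)))*1 + 108) = √((12*1)*1 + 108) = √(12*1 + 108) = √(12 + 108) = √120 = 2*√30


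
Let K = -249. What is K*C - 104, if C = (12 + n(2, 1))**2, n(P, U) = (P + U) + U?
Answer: -63848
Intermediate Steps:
n(P, U) = P + 2*U
C = 256 (C = (12 + (2 + 2*1))**2 = (12 + (2 + 2))**2 = (12 + 4)**2 = 16**2 = 256)
K*C - 104 = -249*256 - 104 = -63744 - 104 = -63848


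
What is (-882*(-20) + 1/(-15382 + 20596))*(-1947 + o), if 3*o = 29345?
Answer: 1080889741672/7821 ≈ 1.3820e+8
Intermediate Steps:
o = 29345/3 (o = (⅓)*29345 = 29345/3 ≈ 9781.7)
(-882*(-20) + 1/(-15382 + 20596))*(-1947 + o) = (-882*(-20) + 1/(-15382 + 20596))*(-1947 + 29345/3) = (17640 + 1/5214)*(23504/3) = (91974961/5214)*(23504/3) = 1080889741672/7821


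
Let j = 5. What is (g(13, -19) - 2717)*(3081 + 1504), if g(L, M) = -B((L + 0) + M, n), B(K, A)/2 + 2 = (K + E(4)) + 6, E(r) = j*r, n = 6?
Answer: -12622505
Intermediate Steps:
E(r) = 5*r
B(K, A) = 48 + 2*K (B(K, A) = -4 + 2*((K + 5*4) + 6) = -4 + 2*((K + 20) + 6) = -4 + 2*((20 + K) + 6) = -4 + 2*(26 + K) = -4 + (52 + 2*K) = 48 + 2*K)
g(L, M) = -48 - 2*L - 2*M (g(L, M) = -(48 + 2*((L + 0) + M)) = -(48 + 2*(L + M)) = -(48 + (2*L + 2*M)) = -(48 + 2*L + 2*M) = -48 - 2*L - 2*M)
(g(13, -19) - 2717)*(3081 + 1504) = ((-48 - 2*13 - 2*(-19)) - 2717)*(3081 + 1504) = ((-48 - 26 + 38) - 2717)*4585 = (-36 - 2717)*4585 = -2753*4585 = -12622505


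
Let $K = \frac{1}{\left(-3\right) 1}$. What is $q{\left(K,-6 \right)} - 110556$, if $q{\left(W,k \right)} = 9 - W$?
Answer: $- \frac{331640}{3} \approx -1.1055 \cdot 10^{5}$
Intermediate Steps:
$K = - \frac{1}{3}$ ($K = \left(- \frac{1}{3}\right) 1 = - \frac{1}{3} \approx -0.33333$)
$q{\left(K,-6 \right)} - 110556 = \left(9 - - \frac{1}{3}\right) - 110556 = \left(9 + \frac{1}{3}\right) - 110556 = \frac{28}{3} - 110556 = - \frac{331640}{3}$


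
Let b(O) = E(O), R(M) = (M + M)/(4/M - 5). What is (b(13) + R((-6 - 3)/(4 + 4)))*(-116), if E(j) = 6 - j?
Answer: 60175/77 ≈ 781.49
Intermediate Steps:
R(M) = 2*M/(-5 + 4/M) (R(M) = (2*M)/(-5 + 4/M) = 2*M/(-5 + 4/M))
b(O) = 6 - O
(b(13) + R((-6 - 3)/(4 + 4)))*(-116) = ((6 - 1*13) - 2*((-6 - 3)/(4 + 4))²/(-4 + 5*((-6 - 3)/(4 + 4))))*(-116) = ((6 - 13) - 2*(-9/8)²/(-4 + 5*(-9/8)))*(-116) = (-7 - 2*(-9*⅛)²/(-4 + 5*(-9*⅛)))*(-116) = (-7 - 2*(-9/8)²/(-4 + 5*(-9/8)))*(-116) = (-7 - 2*81/64/(-4 - 45/8))*(-116) = (-7 - 2*81/64/(-77/8))*(-116) = (-7 - 2*81/64*(-8/77))*(-116) = (-7 + 81/308)*(-116) = -2075/308*(-116) = 60175/77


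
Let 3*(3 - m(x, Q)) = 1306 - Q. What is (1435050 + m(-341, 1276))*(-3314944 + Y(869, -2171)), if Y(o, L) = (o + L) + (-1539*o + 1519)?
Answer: -6675989371074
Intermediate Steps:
m(x, Q) = -1297/3 + Q/3 (m(x, Q) = 3 - (1306 - Q)/3 = 3 + (-1306/3 + Q/3) = -1297/3 + Q/3)
Y(o, L) = 1519 + L - 1538*o (Y(o, L) = (L + o) + (1519 - 1539*o) = 1519 + L - 1538*o)
(1435050 + m(-341, 1276))*(-3314944 + Y(869, -2171)) = (1435050 + (-1297/3 + (⅓)*1276))*(-3314944 + (1519 - 2171 - 1538*869)) = (1435050 + (-1297/3 + 1276/3))*(-3314944 + (1519 - 2171 - 1336522)) = (1435050 - 7)*(-3314944 - 1337174) = 1435043*(-4652118) = -6675989371074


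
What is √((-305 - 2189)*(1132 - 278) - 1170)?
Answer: I*√2131046 ≈ 1459.8*I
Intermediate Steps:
√((-305 - 2189)*(1132 - 278) - 1170) = √(-2494*854 - 1170) = √(-2129876 - 1170) = √(-2131046) = I*√2131046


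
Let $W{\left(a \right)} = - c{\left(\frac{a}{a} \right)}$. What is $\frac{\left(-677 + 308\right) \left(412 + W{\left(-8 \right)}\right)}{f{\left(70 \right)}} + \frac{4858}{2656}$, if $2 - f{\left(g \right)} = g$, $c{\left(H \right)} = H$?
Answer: $\frac{50392081}{22576} \approx 2232.1$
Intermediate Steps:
$W{\left(a \right)} = -1$ ($W{\left(a \right)} = - \frac{a}{a} = \left(-1\right) 1 = -1$)
$f{\left(g \right)} = 2 - g$
$\frac{\left(-677 + 308\right) \left(412 + W{\left(-8 \right)}\right)}{f{\left(70 \right)}} + \frac{4858}{2656} = \frac{\left(-677 + 308\right) \left(412 - 1\right)}{2 - 70} + \frac{4858}{2656} = \frac{\left(-369\right) 411}{2 - 70} + 4858 \cdot \frac{1}{2656} = - \frac{151659}{-68} + \frac{2429}{1328} = \left(-151659\right) \left(- \frac{1}{68}\right) + \frac{2429}{1328} = \frac{151659}{68} + \frac{2429}{1328} = \frac{50392081}{22576}$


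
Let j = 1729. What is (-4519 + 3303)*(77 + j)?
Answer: -2196096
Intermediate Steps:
(-4519 + 3303)*(77 + j) = (-4519 + 3303)*(77 + 1729) = -1216*1806 = -2196096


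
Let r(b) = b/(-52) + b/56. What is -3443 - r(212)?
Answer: -626573/182 ≈ -3442.7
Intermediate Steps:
r(b) = -b/728 (r(b) = b*(-1/52) + b*(1/56) = -b/52 + b/56 = -b/728)
-3443 - r(212) = -3443 - (-1)*212/728 = -3443 - 1*(-53/182) = -3443 + 53/182 = -626573/182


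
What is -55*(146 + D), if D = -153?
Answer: 385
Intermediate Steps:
-55*(146 + D) = -55*(146 - 153) = -55*(-7) = 385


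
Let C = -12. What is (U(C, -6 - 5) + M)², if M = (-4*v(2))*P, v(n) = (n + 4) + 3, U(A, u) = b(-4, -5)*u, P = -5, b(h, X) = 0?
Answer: 32400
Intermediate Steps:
U(A, u) = 0 (U(A, u) = 0*u = 0)
v(n) = 7 + n (v(n) = (4 + n) + 3 = 7 + n)
M = 180 (M = -4*(7 + 2)*(-5) = -4*9*(-5) = -36*(-5) = 180)
(U(C, -6 - 5) + M)² = (0 + 180)² = 180² = 32400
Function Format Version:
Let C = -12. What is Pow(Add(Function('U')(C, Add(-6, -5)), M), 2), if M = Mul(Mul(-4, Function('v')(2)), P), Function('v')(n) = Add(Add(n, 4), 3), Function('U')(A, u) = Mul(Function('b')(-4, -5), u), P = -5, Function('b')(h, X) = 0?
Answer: 32400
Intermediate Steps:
Function('U')(A, u) = 0 (Function('U')(A, u) = Mul(0, u) = 0)
Function('v')(n) = Add(7, n) (Function('v')(n) = Add(Add(4, n), 3) = Add(7, n))
M = 180 (M = Mul(Mul(-4, Add(7, 2)), -5) = Mul(Mul(-4, 9), -5) = Mul(-36, -5) = 180)
Pow(Add(Function('U')(C, Add(-6, -5)), M), 2) = Pow(Add(0, 180), 2) = Pow(180, 2) = 32400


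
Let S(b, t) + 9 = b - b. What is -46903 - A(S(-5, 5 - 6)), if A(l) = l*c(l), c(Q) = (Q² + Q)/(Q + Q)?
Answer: -46939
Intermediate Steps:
S(b, t) = -9 (S(b, t) = -9 + (b - b) = -9 + 0 = -9)
c(Q) = (Q + Q²)/(2*Q) (c(Q) = (Q + Q²)/((2*Q)) = (Q + Q²)*(1/(2*Q)) = (Q + Q²)/(2*Q))
A(l) = l*(½ + l/2)
-46903 - A(S(-5, 5 - 6)) = -46903 - (-9)*(1 - 9)/2 = -46903 - (-9)*(-8)/2 = -46903 - 1*36 = -46903 - 36 = -46939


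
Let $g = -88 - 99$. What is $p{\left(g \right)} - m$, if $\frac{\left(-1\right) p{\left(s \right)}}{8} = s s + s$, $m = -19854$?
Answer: $-258402$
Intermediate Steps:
$g = -187$
$p{\left(s \right)} = - 8 s - 8 s^{2}$ ($p{\left(s \right)} = - 8 \left(s s + s\right) = - 8 \left(s^{2} + s\right) = - 8 \left(s + s^{2}\right) = - 8 s - 8 s^{2}$)
$p{\left(g \right)} - m = \left(-8\right) \left(-187\right) \left(1 - 187\right) - -19854 = \left(-8\right) \left(-187\right) \left(-186\right) + 19854 = -278256 + 19854 = -258402$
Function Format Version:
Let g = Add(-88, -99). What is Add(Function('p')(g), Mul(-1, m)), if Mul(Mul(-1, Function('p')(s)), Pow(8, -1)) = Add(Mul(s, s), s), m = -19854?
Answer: -258402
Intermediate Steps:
g = -187
Function('p')(s) = Add(Mul(-8, s), Mul(-8, Pow(s, 2))) (Function('p')(s) = Mul(-8, Add(Mul(s, s), s)) = Mul(-8, Add(Pow(s, 2), s)) = Mul(-8, Add(s, Pow(s, 2))) = Add(Mul(-8, s), Mul(-8, Pow(s, 2))))
Add(Function('p')(g), Mul(-1, m)) = Add(Mul(-8, -187, Add(1, -187)), Mul(-1, -19854)) = Add(Mul(-8, -187, -186), 19854) = Add(-278256, 19854) = -258402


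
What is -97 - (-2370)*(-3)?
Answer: -7207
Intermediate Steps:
-97 - (-2370)*(-3) = -97 - 79*90 = -97 - 7110 = -7207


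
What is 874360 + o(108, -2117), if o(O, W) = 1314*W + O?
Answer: -1907270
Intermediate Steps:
o(O, W) = O + 1314*W
874360 + o(108, -2117) = 874360 + (108 + 1314*(-2117)) = 874360 + (108 - 2781738) = 874360 - 2781630 = -1907270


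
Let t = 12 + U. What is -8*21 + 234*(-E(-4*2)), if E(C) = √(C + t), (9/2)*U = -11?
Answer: -168 - 78*√14 ≈ -459.85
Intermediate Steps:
U = -22/9 (U = (2/9)*(-11) = -22/9 ≈ -2.4444)
t = 86/9 (t = 12 - 22/9 = 86/9 ≈ 9.5556)
E(C) = √(86/9 + C) (E(C) = √(C + 86/9) = √(86/9 + C))
-8*21 + 234*(-E(-4*2)) = -8*21 + 234*(-√(86 + 9*(-4*2))/3) = -168 + 234*(-√(86 + 9*(-8))/3) = -168 + 234*(-√(86 - 72)/3) = -168 + 234*(-√14/3) = -168 - 78*√14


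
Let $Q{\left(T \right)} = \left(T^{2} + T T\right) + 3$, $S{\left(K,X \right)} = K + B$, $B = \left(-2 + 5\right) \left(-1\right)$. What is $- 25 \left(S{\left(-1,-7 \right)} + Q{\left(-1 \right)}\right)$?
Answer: $-25$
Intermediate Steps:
$B = -3$ ($B = 3 \left(-1\right) = -3$)
$S{\left(K,X \right)} = -3 + K$ ($S{\left(K,X \right)} = K - 3 = -3 + K$)
$Q{\left(T \right)} = 3 + 2 T^{2}$ ($Q{\left(T \right)} = \left(T^{2} + T^{2}\right) + 3 = 2 T^{2} + 3 = 3 + 2 T^{2}$)
$- 25 \left(S{\left(-1,-7 \right)} + Q{\left(-1 \right)}\right) = - 25 \left(\left(-3 - 1\right) + \left(3 + 2 \left(-1\right)^{2}\right)\right) = - 25 \left(-4 + \left(3 + 2 \cdot 1\right)\right) = - 25 \left(-4 + \left(3 + 2\right)\right) = - 25 \left(-4 + 5\right) = \left(-25\right) 1 = -25$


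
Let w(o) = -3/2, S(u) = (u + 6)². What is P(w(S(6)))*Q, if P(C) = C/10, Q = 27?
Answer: -81/20 ≈ -4.0500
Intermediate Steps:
S(u) = (6 + u)²
w(o) = -3/2 (w(o) = -3*½ = -3/2)
P(C) = C/10 (P(C) = C*(⅒) = C/10)
P(w(S(6)))*Q = ((⅒)*(-3/2))*27 = -3/20*27 = -81/20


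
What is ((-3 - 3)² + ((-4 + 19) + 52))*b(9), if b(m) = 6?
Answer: 618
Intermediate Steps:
((-3 - 3)² + ((-4 + 19) + 52))*b(9) = ((-3 - 3)² + ((-4 + 19) + 52))*6 = ((-6)² + (15 + 52))*6 = (36 + 67)*6 = 103*6 = 618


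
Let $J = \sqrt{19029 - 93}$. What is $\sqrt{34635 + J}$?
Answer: $\sqrt{34635 + 6 \sqrt{526}} \approx 186.47$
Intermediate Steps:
$J = 6 \sqrt{526}$ ($J = \sqrt{18936} = 6 \sqrt{526} \approx 137.61$)
$\sqrt{34635 + J} = \sqrt{34635 + 6 \sqrt{526}}$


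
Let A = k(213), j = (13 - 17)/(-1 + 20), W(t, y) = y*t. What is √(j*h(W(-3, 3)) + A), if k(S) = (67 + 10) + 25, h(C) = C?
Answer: √37506/19 ≈ 10.193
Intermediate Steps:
W(t, y) = t*y
k(S) = 102 (k(S) = 77 + 25 = 102)
j = -4/19 ≈ -0.21053
A = 102
√(j*h(W(-3, 3)) + A) = √(-(-12)*3/19 + 102) = √(-4/19*(-9) + 102) = √(36/19 + 102) = √(1974/19) = √37506/19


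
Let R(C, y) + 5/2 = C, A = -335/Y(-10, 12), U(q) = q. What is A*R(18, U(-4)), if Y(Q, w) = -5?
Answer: 2077/2 ≈ 1038.5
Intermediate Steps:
A = 67 (A = -335/(-5) = -335*(-⅕) = 67)
R(C, y) = -5/2 + C
A*R(18, U(-4)) = 67*(-5/2 + 18) = 67*(31/2) = 2077/2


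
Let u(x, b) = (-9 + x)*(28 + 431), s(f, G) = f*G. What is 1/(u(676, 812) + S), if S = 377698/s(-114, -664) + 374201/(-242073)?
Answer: 3053992968/934999626626947 ≈ 3.2663e-6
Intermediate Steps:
s(f, G) = G*f
u(x, b) = -4131 + 459*x (u(x, b) = (-9 + x)*459 = -4131 + 459*x)
S = 10517494843/3053992968 (S = 377698/((-664*(-114))) + 374201/(-242073) = 377698/75696 + 374201*(-1/242073) = 377698*(1/75696) - 374201/242073 = 188849/37848 - 374201/242073 = 10517494843/3053992968 ≈ 3.4439)
1/(u(676, 812) + S) = 1/((-4131 + 459*676) + 10517494843/3053992968) = 1/((-4131 + 310284) + 10517494843/3053992968) = 1/(306153 + 10517494843/3053992968) = 1/(934999626626947/3053992968) = 3053992968/934999626626947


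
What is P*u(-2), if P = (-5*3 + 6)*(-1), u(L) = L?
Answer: -18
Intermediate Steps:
P = 9 (P = (-15 + 6)*(-1) = -9*(-1) = 9)
P*u(-2) = 9*(-2) = -18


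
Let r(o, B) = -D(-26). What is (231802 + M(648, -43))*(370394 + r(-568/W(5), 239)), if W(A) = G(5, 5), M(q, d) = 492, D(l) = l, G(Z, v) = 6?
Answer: 86046343480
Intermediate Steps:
W(A) = 6
r(o, B) = 26 (r(o, B) = -1*(-26) = 26)
(231802 + M(648, -43))*(370394 + r(-568/W(5), 239)) = (231802 + 492)*(370394 + 26) = 232294*370420 = 86046343480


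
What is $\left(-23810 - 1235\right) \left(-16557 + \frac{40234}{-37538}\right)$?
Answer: $\frac{7783446280250}{18769} \approx 4.147 \cdot 10^{8}$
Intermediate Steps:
$\left(-23810 - 1235\right) \left(-16557 + \frac{40234}{-37538}\right) = - 25045 \left(-16557 + 40234 \left(- \frac{1}{37538}\right)\right) = - 25045 \left(-16557 - \frac{20117}{18769}\right) = \left(-25045\right) \left(- \frac{310778450}{18769}\right) = \frac{7783446280250}{18769}$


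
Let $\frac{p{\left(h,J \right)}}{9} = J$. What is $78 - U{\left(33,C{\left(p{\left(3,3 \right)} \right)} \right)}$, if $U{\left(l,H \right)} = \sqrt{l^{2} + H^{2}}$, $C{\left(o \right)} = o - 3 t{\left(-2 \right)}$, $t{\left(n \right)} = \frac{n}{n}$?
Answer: $78 - 3 \sqrt{185} \approx 37.196$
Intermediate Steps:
$p{\left(h,J \right)} = 9 J$
$t{\left(n \right)} = 1$
$C{\left(o \right)} = -3 + o$ ($C{\left(o \right)} = o - 3 = -3 + o$)
$U{\left(l,H \right)} = \sqrt{H^{2} + l^{2}}$
$78 - U{\left(33,C{\left(p{\left(3,3 \right)} \right)} \right)} = 78 - \sqrt{\left(-3 + 9 \cdot 3\right)^{2} + 33^{2}} = 78 - \sqrt{\left(-3 + 27\right)^{2} + 1089} = 78 - \sqrt{24^{2} + 1089} = 78 - \sqrt{576 + 1089} = 78 - \sqrt{1665} = 78 - 3 \sqrt{185}$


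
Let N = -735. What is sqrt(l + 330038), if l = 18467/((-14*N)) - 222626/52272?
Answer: sqrt(3106585024951170)/97020 ≈ 574.49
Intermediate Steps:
l = -110459543/44823240 (l = 18467/((-14*(-735))) - 222626/52272 = 18467/10290 - 222626*1/52272 = 18467*(1/10290) - 111313/26136 = 18467/10290 - 111313/26136 = -110459543/44823240 ≈ -2.4643)
sqrt(l + 330038) = sqrt(-110459543/44823240 + 330038) = sqrt(14793262023577/44823240) = sqrt(3106585024951170)/97020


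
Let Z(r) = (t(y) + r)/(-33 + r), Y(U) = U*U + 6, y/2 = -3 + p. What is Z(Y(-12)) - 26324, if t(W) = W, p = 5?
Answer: -3079754/117 ≈ -26323.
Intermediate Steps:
y = 4 (y = 2*(-3 + 5) = 2*2 = 4)
Y(U) = 6 + U² (Y(U) = U² + 6 = 6 + U²)
Z(r) = (4 + r)/(-33 + r)
Z(Y(-12)) - 26324 = (4 + (6 + (-12)²))/(-33 + (6 + (-12)²)) - 26324 = (4 + (6 + 144))/(-33 + (6 + 144)) - 26324 = (4 + 150)/(-33 + 150) - 26324 = 154/117 - 26324 = -3079754/117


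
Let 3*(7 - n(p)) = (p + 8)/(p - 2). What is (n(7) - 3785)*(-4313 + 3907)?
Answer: 1534274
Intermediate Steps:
n(p) = 7 - (8 + p)/(3*(-2 + p)) (n(p) = 7 - (p + 8)/(3*(p - 2)) = 7 - (8 + p)/(3*(-2 + p)))
(n(7) - 3785)*(-4313 + 3907) = (10*(-5 + 2*7)/(3*(-2 + 7)) - 3785)*(-4313 + 3907) = ((10/3)*(-5 + 14)/5 - 3785)*(-406) = ((10/3)*(⅕)*9 - 3785)*(-406) = (6 - 3785)*(-406) = -3779*(-406) = 1534274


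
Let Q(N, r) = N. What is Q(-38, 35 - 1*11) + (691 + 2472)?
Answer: 3125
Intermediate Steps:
Q(-38, 35 - 1*11) + (691 + 2472) = -38 + (691 + 2472) = -38 + 3163 = 3125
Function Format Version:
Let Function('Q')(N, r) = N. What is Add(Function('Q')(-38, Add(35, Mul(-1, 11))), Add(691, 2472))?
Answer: 3125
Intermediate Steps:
Add(Function('Q')(-38, Add(35, Mul(-1, 11))), Add(691, 2472)) = Add(-38, Add(691, 2472)) = Add(-38, 3163) = 3125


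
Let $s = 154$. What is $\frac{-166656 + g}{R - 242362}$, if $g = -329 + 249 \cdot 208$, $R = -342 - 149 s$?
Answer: $\frac{115193}{265650} \approx 0.43363$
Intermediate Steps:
$R = -23288$ ($R = -342 - 22946 = -23288$)
$g = 51463$ ($g = -329 + 51792 = 51463$)
$\frac{-166656 + g}{R - 242362} = \frac{-166656 + 51463}{-23288 - 242362} = - \frac{115193}{-265650} = \left(-115193\right) \left(- \frac{1}{265650}\right) = \frac{115193}{265650}$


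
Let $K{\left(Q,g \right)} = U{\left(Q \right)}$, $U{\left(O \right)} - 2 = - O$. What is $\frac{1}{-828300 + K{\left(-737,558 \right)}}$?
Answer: $- \frac{1}{827561} \approx -1.2084 \cdot 10^{-6}$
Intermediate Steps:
$U{\left(O \right)} = 2 - O$
$K{\left(Q,g \right)} = 2 - Q$
$\frac{1}{-828300 + K{\left(-737,558 \right)}} = \frac{1}{-828300 + \left(2 - -737\right)} = \frac{1}{-828300 + \left(2 + 737\right)} = \frac{1}{-828300 + 739} = \frac{1}{-827561} = - \frac{1}{827561}$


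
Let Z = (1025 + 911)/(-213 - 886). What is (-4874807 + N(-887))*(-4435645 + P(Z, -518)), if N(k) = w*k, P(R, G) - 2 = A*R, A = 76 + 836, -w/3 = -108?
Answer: 25173636410589355/1099 ≈ 2.2906e+13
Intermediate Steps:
w = 324 (w = -3*(-108) = 324)
Z = -1936/1099 (Z = 1936/(-1099) = 1936*(-1/1099) = -1936/1099 ≈ -1.7616)
A = 912
P(R, G) = 2 + 912*R
N(k) = 324*k
(-4874807 + N(-887))*(-4435645 + P(Z, -518)) = (-4874807 + 324*(-887))*(-4435645 + (2 + 912*(-1936/1099))) = (-4874807 - 287388)*(-4435645 + (2 - 1765632/1099)) = -5162195*(-4435645 - 1763434/1099) = -5162195*(-4876537289/1099) = 25173636410589355/1099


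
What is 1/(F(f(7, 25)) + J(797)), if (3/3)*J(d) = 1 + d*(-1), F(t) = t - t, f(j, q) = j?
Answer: -1/796 ≈ -0.0012563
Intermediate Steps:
F(t) = 0
J(d) = 1 - d (J(d) = 1 + d*(-1) = 1 - d)
1/(F(f(7, 25)) + J(797)) = 1/(0 + (1 - 1*797)) = 1/(0 + (1 - 797)) = 1/(0 - 796) = 1/(-796) = -1/796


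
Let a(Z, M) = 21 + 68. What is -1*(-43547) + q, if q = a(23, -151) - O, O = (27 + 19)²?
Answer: 41520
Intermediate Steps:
a(Z, M) = 89
O = 2116 (O = 46² = 2116)
q = -2027 (q = 89 - 1*2116 = 89 - 2116 = -2027)
-1*(-43547) + q = -1*(-43547) - 2027 = 43547 - 2027 = 41520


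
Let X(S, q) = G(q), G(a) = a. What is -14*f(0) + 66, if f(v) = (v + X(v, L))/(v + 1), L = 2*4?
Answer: -46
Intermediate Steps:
L = 8
X(S, q) = q
f(v) = (8 + v)/(1 + v) (f(v) = (v + 8)/(v + 1) = (8 + v)/(1 + v))
-14*f(0) + 66 = -14*(8 + 0)/(1 + 0) + 66 = -14*8/1 + 66 = -14*8 + 66 = -112 + 66 = -46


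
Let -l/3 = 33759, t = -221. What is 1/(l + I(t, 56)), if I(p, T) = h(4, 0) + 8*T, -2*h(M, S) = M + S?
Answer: -1/100831 ≈ -9.9176e-6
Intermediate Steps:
h(M, S) = -M/2 - S/2 (h(M, S) = -(M + S)/2 = -M/2 - S/2)
I(p, T) = -2 + 8*T (I(p, T) = (-1/2*4 - 1/2*0) + 8*T = (-2 + 0) + 8*T = -2 + 8*T)
l = -101277 (l = -3*33759 = -101277)
1/(l + I(t, 56)) = 1/(-101277 + (-2 + 8*56)) = 1/(-101277 + (-2 + 448)) = 1/(-101277 + 446) = 1/(-100831) = -1/100831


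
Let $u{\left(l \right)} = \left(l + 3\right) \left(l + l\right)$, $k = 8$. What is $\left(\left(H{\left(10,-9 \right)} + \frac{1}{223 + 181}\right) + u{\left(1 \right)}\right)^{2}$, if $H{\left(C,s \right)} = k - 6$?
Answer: $\frac{16329681}{163216} \approx 100.05$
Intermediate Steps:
$H{\left(C,s \right)} = 2$ ($H{\left(C,s \right)} = 8 - 6 = 2$)
$u{\left(l \right)} = 2 l \left(3 + l\right)$ ($u{\left(l \right)} = \left(3 + l\right) 2 l = 2 l \left(3 + l\right)$)
$\left(\left(H{\left(10,-9 \right)} + \frac{1}{223 + 181}\right) + u{\left(1 \right)}\right)^{2} = \left(\left(2 + \frac{1}{223 + 181}\right) + 2 \cdot 1 \left(3 + 1\right)\right)^{2} = \left(\left(2 + \frac{1}{404}\right) + 2 \cdot 1 \cdot 4\right)^{2} = \left(\left(2 + \frac{1}{404}\right) + 8\right)^{2} = \left(\frac{809}{404} + 8\right)^{2} = \left(\frac{4041}{404}\right)^{2} = \frac{16329681}{163216}$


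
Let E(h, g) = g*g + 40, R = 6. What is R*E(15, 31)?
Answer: 6006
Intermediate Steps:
E(h, g) = 40 + g² (E(h, g) = g² + 40 = 40 + g²)
R*E(15, 31) = 6*(40 + 31²) = 6*(40 + 961) = 6*1001 = 6006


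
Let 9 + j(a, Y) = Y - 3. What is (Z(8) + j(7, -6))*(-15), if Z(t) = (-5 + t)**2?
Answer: 135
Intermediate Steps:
j(a, Y) = -12 + Y (j(a, Y) = -9 + (Y - 3) = -9 + (-3 + Y) = -12 + Y)
(Z(8) + j(7, -6))*(-15) = ((-5 + 8)**2 + (-12 - 6))*(-15) = (3**2 - 18)*(-15) = (9 - 18)*(-15) = -9*(-15) = 135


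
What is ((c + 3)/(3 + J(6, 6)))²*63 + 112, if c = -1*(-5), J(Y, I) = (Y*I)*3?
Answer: 153776/1369 ≈ 112.33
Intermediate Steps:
J(Y, I) = 3*I*Y (J(Y, I) = (I*Y)*3 = 3*I*Y)
c = 5
((c + 3)/(3 + J(6, 6)))²*63 + 112 = ((5 + 3)/(3 + 3*6*6))²*63 + 112 = (8/(3 + 108))²*63 + 112 = (8/111)²*63 + 112 = (64/12321)*63 + 112 = 448/1369 + 112 = 153776/1369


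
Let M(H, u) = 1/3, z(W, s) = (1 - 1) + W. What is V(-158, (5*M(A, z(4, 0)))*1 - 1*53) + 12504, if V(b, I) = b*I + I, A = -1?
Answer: 61690/3 ≈ 20563.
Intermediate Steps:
z(W, s) = W (z(W, s) = 0 + W = W)
M(H, u) = 1/3
V(b, I) = I + I*b (V(b, I) = I*b + I = I + I*b)
V(-158, (5*M(A, z(4, 0)))*1 - 1*53) + 12504 = ((5*(1/3))*1 - 1*53)*(1 - 158) + 12504 = ((5/3)*1 - 53)*(-157) + 12504 = (5/3 - 53)*(-157) + 12504 = -154/3*(-157) + 12504 = 24178/3 + 12504 = 61690/3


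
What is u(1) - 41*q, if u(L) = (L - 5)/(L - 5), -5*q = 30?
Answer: 247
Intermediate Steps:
q = -6 (q = -⅕*30 = -6)
u(L) = 1 (u(L) = (-5 + L)/(-5 + L) = 1)
u(1) - 41*q = 1 - 41*(-6) = 1 + 246 = 247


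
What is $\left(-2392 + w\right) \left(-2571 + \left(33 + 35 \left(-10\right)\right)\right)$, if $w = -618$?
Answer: $8692880$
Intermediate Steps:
$\left(-2392 + w\right) \left(-2571 + \left(33 + 35 \left(-10\right)\right)\right) = \left(-2392 - 618\right) \left(-2571 + \left(33 + 35 \left(-10\right)\right)\right) = - 3010 \left(-2571 + \left(33 - 350\right)\right) = - 3010 \left(-2571 - 317\right) = \left(-3010\right) \left(-2888\right) = 8692880$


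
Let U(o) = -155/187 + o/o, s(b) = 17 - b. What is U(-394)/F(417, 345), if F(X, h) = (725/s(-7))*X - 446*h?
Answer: -256/211344595 ≈ -1.2113e-6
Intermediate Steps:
U(o) = 32/187 (U(o) = -155*1/187 + 1 = -155/187 + 1 = 32/187)
F(X, h) = -446*h + 725*X/24 (F(X, h) = (725/(17 - 1*(-7)))*X - 446*h = (725/(17 + 7))*X - 446*h = (725/24)*X - 446*h = (725*(1/24))*X - 446*h = 725*X/24 - 446*h = -446*h + 725*X/24)
U(-394)/F(417, 345) = 32/(187*(-446*345 + (725/24)*417)) = 32/(187*(-153870 + 100775/8)) = 32/(187*(-1130185/8)) = (32/187)*(-8/1130185) = -256/211344595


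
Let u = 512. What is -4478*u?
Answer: -2292736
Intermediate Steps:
-4478*u = -4478*512 = -2292736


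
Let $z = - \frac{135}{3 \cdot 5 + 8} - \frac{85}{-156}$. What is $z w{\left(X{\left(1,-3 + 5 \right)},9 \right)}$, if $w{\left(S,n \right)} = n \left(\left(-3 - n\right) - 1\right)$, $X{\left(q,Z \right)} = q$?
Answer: $\frac{57315}{92} \approx 622.99$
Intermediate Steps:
$w{\left(S,n \right)} = n \left(-4 - n\right)$
$z = - \frac{19105}{3588}$ ($z = - \frac{135}{15 + 8} - - \frac{85}{156} = - \frac{135}{23} + \frac{85}{156} = - \frac{19105}{3588} \approx -5.3247$)
$z w{\left(X{\left(1,-3 + 5 \right)},9 \right)} = - \frac{19105 \left(\left(-1\right) 9 \left(4 + 9\right)\right)}{3588} = - \frac{19105 \left(\left(-1\right) 9 \cdot 13\right)}{3588} = \left(- \frac{19105}{3588}\right) \left(-117\right) = \frac{57315}{92}$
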